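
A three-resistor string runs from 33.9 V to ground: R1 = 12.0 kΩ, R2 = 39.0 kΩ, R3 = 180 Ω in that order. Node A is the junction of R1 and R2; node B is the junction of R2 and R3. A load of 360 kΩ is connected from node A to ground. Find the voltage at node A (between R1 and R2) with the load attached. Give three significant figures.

V ≈ 25.3 V

Below node A the series string R2+R3 = 39180 Ω sits in parallel with the 360000 Ω load: 35330 Ω.
V_A = 33.9 × 35330/(12000 + 35330) = 25.3 V.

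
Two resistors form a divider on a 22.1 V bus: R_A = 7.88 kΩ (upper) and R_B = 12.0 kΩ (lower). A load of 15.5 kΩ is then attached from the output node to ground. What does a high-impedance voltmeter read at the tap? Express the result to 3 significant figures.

V_out ≈ 10.2 V

The load sits in parallel with R_B: R_B‖R_L = (12.0 × 15.5) / (12.0 + 15.5) = 6.764 kΩ.
V_out = 22.1 × 6.764 / (7.88 + 6.764) = 22.1 × 6.764/14.64 = 10.2 V.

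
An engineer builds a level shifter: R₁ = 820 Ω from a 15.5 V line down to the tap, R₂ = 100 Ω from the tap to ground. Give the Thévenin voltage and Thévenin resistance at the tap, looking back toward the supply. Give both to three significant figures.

V_th = 1.68 V, R_th = 89.1 Ω

V_th is the open-circuit tap voltage: 15.5 × 100/(820 + 100) = 1.68 V.
With the supply zeroed, R₁ and R₂ appear in parallel from the tap: R_th = R₁‖R₂ = (820 × 100)/920.0 = 89.1 Ω.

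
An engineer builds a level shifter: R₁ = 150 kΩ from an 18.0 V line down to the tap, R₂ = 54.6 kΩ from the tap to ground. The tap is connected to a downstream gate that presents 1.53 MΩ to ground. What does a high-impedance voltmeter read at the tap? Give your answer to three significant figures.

The load sits in parallel with R₂: R₂‖R_L = (54.6 × 1530) / (54.6 + 1530) = 52.72 kΩ.
V_out = 18.0 × 52.72 / (150 + 52.72) = 18.0 × 52.72/202.7 = 4.68 V.

V_out ≈ 4.68 V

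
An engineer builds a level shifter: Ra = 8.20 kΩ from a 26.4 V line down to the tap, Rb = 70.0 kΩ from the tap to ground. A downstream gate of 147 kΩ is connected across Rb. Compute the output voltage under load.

V_out ≈ 22.5 V

The load sits in parallel with Rb: Rb‖R_L = (70.0 × 147) / (70.0 + 147) = 47.42 kΩ.
V_out = 26.4 × 47.42 / (8.20 + 47.42) = 26.4 × 47.42/55.62 = 22.5 V.
(Unloaded it would have been 23.6 V.)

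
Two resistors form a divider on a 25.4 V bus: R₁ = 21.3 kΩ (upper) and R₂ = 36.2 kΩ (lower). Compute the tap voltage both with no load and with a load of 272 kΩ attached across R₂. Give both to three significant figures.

Unloaded: 16.0 V; loaded: 15.2 V

Open-circuit: V = 25.4 × 36.2/(21.3 + 36.2) = 16.0 V.
With the load, R₂ becomes R₂‖R_L = 31.95 kΩ, so V = 25.4 × 31.95/53.25 = 15.2 V.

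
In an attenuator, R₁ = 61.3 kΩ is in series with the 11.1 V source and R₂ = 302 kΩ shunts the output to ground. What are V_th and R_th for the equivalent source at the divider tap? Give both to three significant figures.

V_th = 9.23 V, R_th = 51.0 kΩ

V_th is the open-circuit tap voltage: 11.1 × 302/(61.3 + 302) = 9.23 V.
With the supply zeroed, R₁ and R₂ appear in parallel from the tap: R_th = R₁‖R₂ = (61.3 × 302)/363.3 = 51.0 kΩ.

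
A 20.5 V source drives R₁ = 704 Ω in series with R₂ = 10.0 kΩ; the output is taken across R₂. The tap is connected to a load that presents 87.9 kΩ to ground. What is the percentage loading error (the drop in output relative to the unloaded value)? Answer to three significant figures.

0.743 %

The divider's output (Thévenin) resistance is R₁‖R₂ = 657.7 Ω.
Fractional drop under load = R_th/(R_th + R_L) = 657.7 / (657.7 + 87900) = 0.007427.
So the output falls by 0.743 %.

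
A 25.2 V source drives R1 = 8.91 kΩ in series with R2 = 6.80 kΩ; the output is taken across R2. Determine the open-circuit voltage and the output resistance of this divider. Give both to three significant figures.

V_th is the open-circuit tap voltage: 25.2 × 6.80/(8.91 + 6.80) = 10.9 V.
With the supply zeroed, R1 and R2 appear in parallel from the tap: R_th = R1‖R2 = (8.91 × 6.80)/15.71 = 3.86 kΩ.

V_th = 10.9 V, R_th = 3.86 kΩ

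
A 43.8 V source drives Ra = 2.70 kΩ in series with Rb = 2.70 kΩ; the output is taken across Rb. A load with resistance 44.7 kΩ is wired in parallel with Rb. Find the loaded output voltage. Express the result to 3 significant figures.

The load sits in parallel with Rb: Rb‖R_L = (2.70 × 44.7) / (2.70 + 44.7) = 2.546 kΩ.
V_out = 43.8 × 2.546 / (2.70 + 2.546) = 43.8 × 2.546/5.246 = 21.3 V.

V_out ≈ 21.3 V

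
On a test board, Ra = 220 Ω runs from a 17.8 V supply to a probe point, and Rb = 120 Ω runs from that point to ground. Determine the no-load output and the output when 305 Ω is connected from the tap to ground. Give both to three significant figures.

Unloaded: 6.28 V; loaded: 5.01 V

Open-circuit: V = 17.8 × 120/(220 + 120) = 6.28 V.
With the load, Rb becomes Rb‖R_L = 86.12 Ω, so V = 17.8 × 86.12/306.1 = 5.01 V.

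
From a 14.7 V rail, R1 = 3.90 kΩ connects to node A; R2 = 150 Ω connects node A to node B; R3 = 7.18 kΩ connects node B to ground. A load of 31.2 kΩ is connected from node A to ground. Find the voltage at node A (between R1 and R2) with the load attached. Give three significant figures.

Below node A the series string R2+R3 = 7330 Ω sits in parallel with the 31200 Ω load: 5936 Ω.
V_A = 14.7 × 5936/(3900 + 5936) = 8.87 V.

V ≈ 8.87 V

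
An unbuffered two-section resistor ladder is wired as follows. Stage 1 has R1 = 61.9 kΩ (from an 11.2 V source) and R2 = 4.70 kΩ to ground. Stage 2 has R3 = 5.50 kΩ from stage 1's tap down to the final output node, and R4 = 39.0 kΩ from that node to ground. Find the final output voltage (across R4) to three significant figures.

Stage 2 presents R3+R4 = 44.50 kΩ as a load on stage 1's tap.
Stage 1's lower leg becomes R2‖(R3+R4) = 4.251 kΩ, so V_mid = 11.2 × 4.251/66.15 = 0.7197 V.
Stage 2 is itself unloaded: V_out = V_mid × R4/(R3+R4) = 0.7197 × 39.0/44.50 = 0.631 V.

V_out ≈ 0.631 V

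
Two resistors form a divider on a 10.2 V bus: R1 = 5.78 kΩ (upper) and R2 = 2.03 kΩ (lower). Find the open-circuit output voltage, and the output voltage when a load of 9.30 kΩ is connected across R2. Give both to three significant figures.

Open-circuit: V = 10.2 × 2.03/(5.78 + 2.03) = 2.65 V.
With the load, R2 becomes R2‖R_L = 1.666 kΩ, so V = 10.2 × 1.666/7.446 = 2.28 V.

Unloaded: 2.65 V; loaded: 2.28 V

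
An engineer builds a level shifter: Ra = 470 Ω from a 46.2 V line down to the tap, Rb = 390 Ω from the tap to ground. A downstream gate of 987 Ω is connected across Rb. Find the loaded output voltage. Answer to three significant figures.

The load sits in parallel with Rb: Rb‖R_L = (390 × 987) / (390 + 987) = 279.5 Ω.
V_out = 46.2 × 279.5 / (470 + 279.5) = 46.2 × 279.5/749.5 = 17.2 V.
(Unloaded it would have been 21.0 V.)

V_out ≈ 17.2 V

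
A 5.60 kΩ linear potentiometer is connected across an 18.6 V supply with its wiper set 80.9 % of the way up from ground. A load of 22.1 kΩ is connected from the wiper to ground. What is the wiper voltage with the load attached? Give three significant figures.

The wiper splits the pot into (1−α)R = 1.070 kΩ above and αR = 4.530 kΩ below.
Lower section ‖ load = 3.760 kΩ.
V_wiper = 18.6 × 3.760/(1.070 + 3.760) = 14.5 V.

V ≈ 14.5 V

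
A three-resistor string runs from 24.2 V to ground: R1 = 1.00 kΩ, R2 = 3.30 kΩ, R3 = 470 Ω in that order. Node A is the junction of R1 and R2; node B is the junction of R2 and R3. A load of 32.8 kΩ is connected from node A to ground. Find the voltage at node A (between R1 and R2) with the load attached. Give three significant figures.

Below node A the series string R2+R3 = 3770 Ω sits in parallel with the 32800 Ω load: 3381 Ω.
V_A = 24.2 × 3381/(1000 + 3381) = 18.7 V.

V ≈ 18.7 V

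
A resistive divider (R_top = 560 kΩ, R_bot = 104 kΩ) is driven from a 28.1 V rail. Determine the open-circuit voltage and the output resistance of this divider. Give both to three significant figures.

V_th = 4.40 V, R_th = 87.7 kΩ

V_th is the open-circuit tap voltage: 28.1 × 104/(560 + 104) = 4.40 V.
With the supply zeroed, R_top and R_bot appear in parallel from the tap: R_th = R_top‖R_bot = (560 × 104)/664.0 = 87.7 kΩ.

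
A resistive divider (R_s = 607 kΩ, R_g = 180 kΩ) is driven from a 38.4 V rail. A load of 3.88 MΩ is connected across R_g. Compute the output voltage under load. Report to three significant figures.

The load sits in parallel with R_g: R_g‖R_L = (180 × 3880) / (180 + 3880) = 172.0 kΩ.
V_out = 38.4 × 172.0 / (607 + 172.0) = 38.4 × 172.0/779.0 = 8.48 V.

V_out ≈ 8.48 V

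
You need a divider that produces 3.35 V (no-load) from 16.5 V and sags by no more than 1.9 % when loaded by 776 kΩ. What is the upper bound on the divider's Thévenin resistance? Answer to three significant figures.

Loading drop = R_th/(R_th + R_L) ≤ 0.0190, so R_th ≤ R_L · ε/(1−ε) = 776 kΩ × 0.0190/0.9810 = 15.0 kΩ.

R_th ≤ 15.0 kΩ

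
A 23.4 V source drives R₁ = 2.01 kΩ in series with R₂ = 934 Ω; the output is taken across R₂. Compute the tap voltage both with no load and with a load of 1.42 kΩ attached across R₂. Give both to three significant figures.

Unloaded: 7.42 V; loaded: 5.12 V

Open-circuit: V = 23.4 × 934/(2010 + 934) = 7.42 V.
With the load, R₂ becomes R₂‖R_L = 563.4 Ω, so V = 23.4 × 563.4/2573 = 5.12 V.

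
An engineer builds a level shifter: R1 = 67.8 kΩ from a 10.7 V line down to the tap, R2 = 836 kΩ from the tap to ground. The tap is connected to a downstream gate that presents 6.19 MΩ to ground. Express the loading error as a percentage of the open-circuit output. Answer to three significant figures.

The divider's output (Thévenin) resistance is R1‖R2 = 62.71 kΩ.
Fractional drop under load = R_th/(R_th + R_L) = 62.71 / (62.71 + 6190) = 0.01003.
So the output falls by 1.00 %.

1.00 %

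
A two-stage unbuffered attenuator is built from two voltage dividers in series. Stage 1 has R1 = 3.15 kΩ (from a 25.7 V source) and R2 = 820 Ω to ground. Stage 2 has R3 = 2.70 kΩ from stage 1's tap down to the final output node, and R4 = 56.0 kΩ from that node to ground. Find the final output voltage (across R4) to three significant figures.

Stage 2 presents R3+R4 = 58700 Ω as a load on stage 1's tap.
Stage 1's lower leg becomes R2‖(R3+R4) = 808.7 Ω, so V_mid = 25.7 × 808.7/3959 = 5.250 V.
Stage 2 is itself unloaded: V_out = V_mid × R4/(R3+R4) = 5.250 × 56000/58700 = 5.01 V.

V_out ≈ 5.01 V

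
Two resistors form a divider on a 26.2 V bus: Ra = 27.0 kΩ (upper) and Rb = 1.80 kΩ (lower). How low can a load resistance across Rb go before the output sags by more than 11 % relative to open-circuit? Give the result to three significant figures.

Output resistance R_th = Ra‖Rb = (27.0 × 1.80)/28.80 = 1.688 kΩ.
The fractional drop is R_th/(R_th + R_L); requiring this ≤ 0.110 gives R_L ≥ R_th(1/0.110 − 1) = 1.688 × 8.091 = 13.7 kΩ.

R_L(min) ≈ 13.7 kΩ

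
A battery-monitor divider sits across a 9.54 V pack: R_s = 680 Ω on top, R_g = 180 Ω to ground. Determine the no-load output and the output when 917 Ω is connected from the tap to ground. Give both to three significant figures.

Unloaded: 2.00 V; loaded: 1.73 V

Open-circuit: V = 9.54 × 180/(680 + 180) = 2.00 V.
With the load, R_g becomes R_g‖R_L = 150.5 Ω, so V = 9.54 × 150.5/830.5 = 1.73 V.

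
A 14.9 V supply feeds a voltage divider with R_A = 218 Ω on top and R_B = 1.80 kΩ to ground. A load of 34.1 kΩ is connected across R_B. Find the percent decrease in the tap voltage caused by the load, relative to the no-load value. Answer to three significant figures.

The divider's output (Thévenin) resistance is R_A‖R_B = 194.4 Ω.
Fractional drop under load = R_th/(R_th + R_L) = 194.4 / (194.4 + 34100) = 0.005670.
So the output falls by 0.567 %.

0.567 %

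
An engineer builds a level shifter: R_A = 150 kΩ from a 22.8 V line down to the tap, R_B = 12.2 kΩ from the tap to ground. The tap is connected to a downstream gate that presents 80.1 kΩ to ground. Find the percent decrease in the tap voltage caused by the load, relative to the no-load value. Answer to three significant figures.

Unloaded V = 22.8 × 12.2/162.2 = 1.7149 V.
Loaded: R_B‖R_L = 10.59 kΩ, giving V = 22.8 × 10.59/160.6 = 1.5032 V.
Drop = (1.7149 − 1.5032) / 1.7149 = 12.3 %.

12.3 %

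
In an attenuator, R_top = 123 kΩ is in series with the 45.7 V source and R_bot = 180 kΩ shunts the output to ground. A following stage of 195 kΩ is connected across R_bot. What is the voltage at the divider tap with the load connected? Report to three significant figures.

V_out ≈ 19.7 V

The load sits in parallel with R_bot: R_bot‖R_L = (180 × 195) / (180 + 195) = 93.60 kΩ.
V_out = 45.7 × 93.60 / (123 + 93.60) = 45.7 × 93.60/216.6 = 19.7 V.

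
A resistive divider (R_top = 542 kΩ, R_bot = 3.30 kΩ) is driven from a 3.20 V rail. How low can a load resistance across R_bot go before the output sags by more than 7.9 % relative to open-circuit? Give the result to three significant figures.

Output resistance R_th = R_top‖R_bot = (542 × 3.30)/545.3 = 3.280 kΩ.
The fractional drop is R_th/(R_th + R_L); requiring this ≤ 0.0790 gives R_L ≥ R_th(1/0.0790 − 1) = 3.280 × 11.66 = 38.2 kΩ.

R_L(min) ≈ 38.2 kΩ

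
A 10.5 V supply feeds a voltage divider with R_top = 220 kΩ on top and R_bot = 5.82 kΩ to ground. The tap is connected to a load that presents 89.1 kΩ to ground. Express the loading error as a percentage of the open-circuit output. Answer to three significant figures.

The divider's output (Thévenin) resistance is R_top‖R_bot = 5.670 kΩ.
Fractional drop under load = R_th/(R_th + R_L) = 5.670 / (5.670 + 89.1) = 0.05983.
So the output falls by 5.98 %.

5.98 %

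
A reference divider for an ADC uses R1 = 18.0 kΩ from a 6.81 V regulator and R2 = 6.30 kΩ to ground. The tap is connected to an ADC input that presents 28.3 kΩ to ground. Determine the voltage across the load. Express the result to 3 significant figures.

V_out ≈ 1.52 V

The load sits in parallel with R2: R2‖R_L = (6.30 × 28.3) / (6.30 + 28.3) = 5.153 kΩ.
V_out = 6.81 × 5.153 / (18.0 + 5.153) = 6.81 × 5.153/23.15 = 1.52 V.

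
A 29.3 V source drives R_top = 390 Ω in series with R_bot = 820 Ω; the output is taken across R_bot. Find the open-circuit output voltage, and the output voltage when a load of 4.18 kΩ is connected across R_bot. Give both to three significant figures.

Open-circuit: V = 29.3 × 820/(390 + 820) = 19.9 V.
With the load, R_bot becomes R_bot‖R_L = 685.5 Ω, so V = 29.3 × 685.5/1076 = 18.7 V.

Unloaded: 19.9 V; loaded: 18.7 V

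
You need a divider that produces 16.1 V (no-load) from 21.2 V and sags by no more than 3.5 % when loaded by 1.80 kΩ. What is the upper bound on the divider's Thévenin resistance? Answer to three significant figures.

R_th ≤ 65.3 Ω

Loading drop = R_th/(R_th + R_L) ≤ 0.0350, so R_th ≤ R_L · ε/(1−ε) = 1.80 kΩ × 0.0350/0.9650 = 65.3 Ω.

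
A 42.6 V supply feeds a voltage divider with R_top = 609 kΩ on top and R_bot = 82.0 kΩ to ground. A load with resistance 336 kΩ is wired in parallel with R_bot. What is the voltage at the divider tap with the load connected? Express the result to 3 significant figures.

The load sits in parallel with R_bot: R_bot‖R_L = (82.0 × 336) / (82.0 + 336) = 65.91 kΩ.
V_out = 42.6 × 65.91 / (609 + 65.91) = 42.6 × 65.91/674.9 = 4.16 V.

V_out ≈ 4.16 V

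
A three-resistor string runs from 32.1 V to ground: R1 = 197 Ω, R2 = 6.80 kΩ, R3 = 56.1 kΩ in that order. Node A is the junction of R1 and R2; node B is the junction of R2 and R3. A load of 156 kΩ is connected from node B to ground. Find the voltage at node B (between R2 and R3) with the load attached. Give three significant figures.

At node B, R3 is in parallel with the load: R3‖R_L = 41260 Ω.
Below node A the resistance is R2 + (R3‖R_L) = 48060 Ω, so V_A = 32.1 × 48060/48260 = 31.97 V.
Then V_B = V_A × (R3‖R_L)/(R2 + R3‖R_L) = 31.97 × 41260/48060 = 27.4 V.

V ≈ 27.4 V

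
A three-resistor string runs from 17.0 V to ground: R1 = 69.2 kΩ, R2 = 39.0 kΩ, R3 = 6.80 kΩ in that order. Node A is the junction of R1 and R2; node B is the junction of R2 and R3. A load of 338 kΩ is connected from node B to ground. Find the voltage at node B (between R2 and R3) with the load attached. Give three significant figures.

At node B, R3 is in parallel with the load: R3‖R_L = 6.666 kΩ.
Below node A the resistance is R2 + (R3‖R_L) = 45.67 kΩ, so V_A = 17.0 × 45.67/114.9 = 6.758 V.
Then V_B = V_A × (R3‖R_L)/(R2 + R3‖R_L) = 6.758 × 6.666/45.67 = 0.987 V.

V ≈ 0.987 V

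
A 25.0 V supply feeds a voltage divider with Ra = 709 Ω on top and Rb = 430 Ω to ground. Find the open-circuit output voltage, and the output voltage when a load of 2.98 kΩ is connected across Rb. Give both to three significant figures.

Unloaded: 9.44 V; loaded: 8.66 V

Open-circuit: V = 25.0 × 430/(709 + 430) = 9.44 V.
With the load, Rb becomes Rb‖R_L = 375.8 Ω, so V = 25.0 × 375.8/1085 = 8.66 V.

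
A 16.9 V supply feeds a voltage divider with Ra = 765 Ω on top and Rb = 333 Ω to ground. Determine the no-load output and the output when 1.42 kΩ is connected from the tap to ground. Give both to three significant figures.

Unloaded: 5.13 V; loaded: 4.41 V

Open-circuit: V = 16.9 × 333/(765 + 333) = 5.13 V.
With the load, Rb becomes Rb‖R_L = 269.7 Ω, so V = 16.9 × 269.7/1035 = 4.41 V.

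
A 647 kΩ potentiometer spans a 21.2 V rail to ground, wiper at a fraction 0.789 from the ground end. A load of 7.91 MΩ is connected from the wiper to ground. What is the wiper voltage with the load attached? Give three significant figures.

The wiper splits the pot into (1−α)R = 136.5 kΩ above and αR = 510.5 kΩ below.
Lower section ‖ load = 479.5 kΩ.
V_wiper = 21.2 × 479.5/(136.5 + 479.5) = 16.5 V.

V ≈ 16.5 V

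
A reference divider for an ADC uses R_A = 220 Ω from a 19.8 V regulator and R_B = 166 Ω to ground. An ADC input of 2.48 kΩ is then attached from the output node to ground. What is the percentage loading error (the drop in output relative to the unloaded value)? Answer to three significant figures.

The divider's output (Thévenin) resistance is R_A‖R_B = 94.61 Ω.
Fractional drop under load = R_th/(R_th + R_L) = 94.61 / (94.61 + 2480) = 0.03675.
So the output falls by 3.67 %.

3.67 %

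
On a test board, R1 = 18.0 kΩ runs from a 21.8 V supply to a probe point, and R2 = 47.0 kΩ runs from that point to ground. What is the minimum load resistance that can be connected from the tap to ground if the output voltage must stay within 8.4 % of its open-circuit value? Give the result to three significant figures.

Output resistance R_th = R1‖R2 = (18.0 × 47.0)/65.00 = 13.02 kΩ.
The fractional drop is R_th/(R_th + R_L); requiring this ≤ 0.0840 gives R_L ≥ R_th(1/0.0840 − 1) = 13.02 × 10.90 = 142 kΩ.

R_L(min) ≈ 142 kΩ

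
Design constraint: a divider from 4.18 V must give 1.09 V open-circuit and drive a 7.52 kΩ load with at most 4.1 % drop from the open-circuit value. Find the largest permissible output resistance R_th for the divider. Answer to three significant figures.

R_th ≤ 322 Ω

Loading drop = R_th/(R_th + R_L) ≤ 0.0410, so R_th ≤ R_L · ε/(1−ε) = 7.52 kΩ × 0.0410/0.9590 = 322 Ω.
(Any R1, R2 with R2/(R1+R2) = 0.261 and R1‖R2 ≤ 322 Ω will meet the spec.)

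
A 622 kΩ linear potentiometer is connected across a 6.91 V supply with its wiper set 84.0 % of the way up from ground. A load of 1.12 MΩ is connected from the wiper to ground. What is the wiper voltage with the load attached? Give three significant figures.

The wiper splits the pot into (1−α)R = 99.52 kΩ above and αR = 522.5 kΩ below.
Lower section ‖ load = 356.3 kΩ.
V_wiper = 6.91 × 356.3/(99.52 + 356.3) = 5.40 V.

V ≈ 5.40 V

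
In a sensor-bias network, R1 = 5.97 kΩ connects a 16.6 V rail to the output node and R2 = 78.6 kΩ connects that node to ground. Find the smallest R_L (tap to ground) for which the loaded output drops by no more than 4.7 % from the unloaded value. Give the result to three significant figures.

Output resistance R_th = R1‖R2 = (5.97 × 78.6)/84.57 = 5.549 kΩ.
The fractional drop is R_th/(R_th + R_L); requiring this ≤ 0.0470 gives R_L ≥ R_th(1/0.0470 − 1) = 5.549 × 20.28 = 113 kΩ.

R_L(min) ≈ 113 kΩ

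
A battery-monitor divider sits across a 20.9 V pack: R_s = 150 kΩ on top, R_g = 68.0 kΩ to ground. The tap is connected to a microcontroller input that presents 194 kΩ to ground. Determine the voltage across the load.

V_out ≈ 5.25 V

The load sits in parallel with R_g: R_g‖R_L = (68.0 × 194) / (68.0 + 194) = 50.35 kΩ.
V_out = 20.9 × 50.35 / (150 + 50.35) = 20.9 × 50.35/200.4 = 5.25 V.
(Unloaded it would have been 6.52 V.)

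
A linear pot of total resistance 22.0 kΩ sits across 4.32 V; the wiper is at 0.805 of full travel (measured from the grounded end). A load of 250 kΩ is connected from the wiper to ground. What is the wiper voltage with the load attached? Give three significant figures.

The wiper splits the pot into (1−α)R = 4.290 kΩ above and αR = 17.71 kΩ below.
Lower section ‖ load = 16.54 kΩ.
V_wiper = 4.32 × 16.54/(4.290 + 16.54) = 3.43 V.

V ≈ 3.43 V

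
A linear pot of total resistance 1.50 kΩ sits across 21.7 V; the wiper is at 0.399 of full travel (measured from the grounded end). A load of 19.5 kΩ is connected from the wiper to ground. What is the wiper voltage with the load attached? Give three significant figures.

V ≈ 8.50 V

The wiper splits the pot into (1−α)R = 901.5 Ω above and αR = 598.5 Ω below.
Lower section ‖ load = 580.7 Ω.
V_wiper = 21.7 × 580.7/(901.5 + 580.7) = 8.50 V.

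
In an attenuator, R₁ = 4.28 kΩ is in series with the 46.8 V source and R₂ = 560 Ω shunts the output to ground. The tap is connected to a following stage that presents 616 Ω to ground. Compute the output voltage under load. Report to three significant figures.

V_out ≈ 3.00 V

The load sits in parallel with R₂: R₂‖R_L = (560 × 616) / (560 + 616) = 293.3 Ω.
V_out = 46.8 × 293.3 / (4280 + 293.3) = 46.8 × 293.3/4573 = 3.00 V.
(Unloaded it would have been 5.41 V.)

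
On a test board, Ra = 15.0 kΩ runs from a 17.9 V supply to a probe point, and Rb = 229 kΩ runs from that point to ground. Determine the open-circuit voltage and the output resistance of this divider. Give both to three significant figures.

V_th is the open-circuit tap voltage: 17.9 × 229/(15.0 + 229) = 16.8 V.
With the supply zeroed, Ra and Rb appear in parallel from the tap: R_th = Ra‖Rb = (15.0 × 229)/244.0 = 14.1 kΩ.

V_th = 16.8 V, R_th = 14.1 kΩ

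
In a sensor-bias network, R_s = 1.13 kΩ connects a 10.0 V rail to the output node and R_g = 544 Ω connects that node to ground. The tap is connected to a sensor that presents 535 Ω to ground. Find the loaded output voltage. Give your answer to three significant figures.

The load sits in parallel with R_g: R_g‖R_L = (544 × 535) / (544 + 535) = 269.7 Ω.
V_out = 10.0 × 269.7 / (1130 + 269.7) = 10.0 × 269.7/1400 = 1.93 V.
(Unloaded it would have been 3.25 V.)

V_out ≈ 1.93 V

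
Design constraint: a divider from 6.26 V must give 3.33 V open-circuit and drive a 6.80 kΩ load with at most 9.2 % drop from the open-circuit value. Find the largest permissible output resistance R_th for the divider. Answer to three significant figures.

R_th ≤ 689 Ω

Loading drop = R_th/(R_th + R_L) ≤ 0.0920, so R_th ≤ R_L · ε/(1−ε) = 6.80 kΩ × 0.0920/0.9080 = 689 Ω.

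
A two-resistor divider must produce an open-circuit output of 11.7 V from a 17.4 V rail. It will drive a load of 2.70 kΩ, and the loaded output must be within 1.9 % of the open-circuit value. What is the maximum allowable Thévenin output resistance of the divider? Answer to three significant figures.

Loading drop = R_th/(R_th + R_L) ≤ 0.0190, so R_th ≤ R_L · ε/(1−ε) = 2.70 kΩ × 0.0190/0.9810 = 52.3 Ω.

R_th ≤ 52.3 Ω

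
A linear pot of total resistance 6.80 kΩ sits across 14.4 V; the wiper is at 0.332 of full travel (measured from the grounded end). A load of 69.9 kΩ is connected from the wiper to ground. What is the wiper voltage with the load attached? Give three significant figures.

V ≈ 4.68 V

The wiper splits the pot into (1−α)R = 4.542 kΩ above and αR = 2.258 kΩ below.
Lower section ‖ load = 2.187 kΩ.
V_wiper = 14.4 × 2.187/(4.542 + 2.187) = 4.68 V.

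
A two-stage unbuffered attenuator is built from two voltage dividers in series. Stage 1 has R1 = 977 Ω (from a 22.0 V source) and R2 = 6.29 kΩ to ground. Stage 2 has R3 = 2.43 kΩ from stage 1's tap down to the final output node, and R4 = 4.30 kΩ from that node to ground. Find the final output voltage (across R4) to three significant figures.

V_out ≈ 10.8 V

Stage 2 presents R3+R4 = 6730 Ω as a load on stage 1's tap.
Stage 1's lower leg becomes R2‖(R3+R4) = 3251 Ω, so V_mid = 22.0 × 3251/4228 = 16.92 V.
Stage 2 is itself unloaded: V_out = V_mid × R4/(R3+R4) = 16.92 × 4300/6730 = 10.8 V.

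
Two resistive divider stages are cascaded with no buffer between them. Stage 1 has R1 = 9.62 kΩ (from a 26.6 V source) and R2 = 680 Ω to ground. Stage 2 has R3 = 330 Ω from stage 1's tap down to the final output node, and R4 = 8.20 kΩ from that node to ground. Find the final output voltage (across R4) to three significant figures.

Stage 2 presents R3+R4 = 8530 Ω as a load on stage 1's tap.
Stage 1's lower leg becomes R2‖(R3+R4) = 629.8 Ω, so V_mid = 26.6 × 629.8/10250 = 1.634 V.
Stage 2 is itself unloaded: V_out = V_mid × R4/(R3+R4) = 1.634 × 8200/8530 = 1.57 V.

V_out ≈ 1.57 V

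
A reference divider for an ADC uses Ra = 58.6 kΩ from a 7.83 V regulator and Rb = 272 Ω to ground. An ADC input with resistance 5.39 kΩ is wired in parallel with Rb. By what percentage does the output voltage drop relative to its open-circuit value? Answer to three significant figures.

The divider's output (Thévenin) resistance is Ra‖Rb = 270.7 Ω.
Fractional drop under load = R_th/(R_th + R_L) = 270.7 / (270.7 + 5390) = 0.04783.
So the output falls by 4.78 %.

4.78 %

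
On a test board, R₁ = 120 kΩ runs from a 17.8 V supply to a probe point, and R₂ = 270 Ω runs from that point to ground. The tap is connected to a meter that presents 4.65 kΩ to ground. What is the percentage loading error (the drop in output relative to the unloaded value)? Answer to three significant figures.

5.48 %

The divider's output (Thévenin) resistance is R₁‖R₂ = 269.4 Ω.
Fractional drop under load = R_th/(R_th + R_L) = 269.4 / (269.4 + 4650) = 0.05476.
So the output falls by 5.48 %.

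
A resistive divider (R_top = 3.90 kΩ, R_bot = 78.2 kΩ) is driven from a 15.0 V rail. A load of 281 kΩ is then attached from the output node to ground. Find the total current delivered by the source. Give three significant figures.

R_bot‖R_L = 61.18 kΩ, so the source sees R_top + R_bot‖R_L = 65.08 kΩ.
I = 15.0 V / 65.08 kΩ = 0.231 mA.

I ≈ 0.231 mA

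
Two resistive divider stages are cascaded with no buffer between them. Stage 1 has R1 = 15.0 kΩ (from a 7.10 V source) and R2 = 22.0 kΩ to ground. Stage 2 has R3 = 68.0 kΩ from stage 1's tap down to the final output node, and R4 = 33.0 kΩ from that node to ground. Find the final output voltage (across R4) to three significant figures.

Stage 2 presents R3+R4 = 101.0 kΩ as a load on stage 1's tap.
Stage 1's lower leg becomes R2‖(R3+R4) = 18.07 kΩ, so V_mid = 7.10 × 18.07/33.07 = 3.879 V.
Stage 2 is itself unloaded: V_out = V_mid × R4/(R3+R4) = 3.879 × 33.0/101.0 = 1.27 V.

V_out ≈ 1.27 V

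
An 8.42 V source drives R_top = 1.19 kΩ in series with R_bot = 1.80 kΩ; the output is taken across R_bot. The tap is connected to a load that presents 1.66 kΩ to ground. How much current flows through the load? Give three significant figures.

R_bot‖R_L = 0.8636 kΩ; V_out = 8.42 × 0.8636/2.054 = 3.541 V.
I_L = V_out / R_L = 3.541 / 1.66 kΩ = 2.13 mA.

I_L ≈ 2.13 mA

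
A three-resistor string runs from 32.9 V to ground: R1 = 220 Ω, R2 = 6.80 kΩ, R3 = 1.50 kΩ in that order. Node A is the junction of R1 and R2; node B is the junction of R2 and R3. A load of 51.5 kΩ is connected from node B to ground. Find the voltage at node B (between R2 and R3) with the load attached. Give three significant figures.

V ≈ 5.66 V

At node B, R3 is in parallel with the load: R3‖R_L = 1458 Ω.
Below node A the resistance is R2 + (R3‖R_L) = 8258 Ω, so V_A = 32.9 × 8258/8478 = 32.05 V.
Then V_B = V_A × (R3‖R_L)/(R2 + R3‖R_L) = 32.05 × 1458/8258 = 5.66 V.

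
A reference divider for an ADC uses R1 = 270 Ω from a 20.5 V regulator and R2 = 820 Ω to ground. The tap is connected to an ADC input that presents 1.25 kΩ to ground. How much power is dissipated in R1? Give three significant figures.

P ≈ 194 mW

Total resistance from the source is R1 + (R2‖R_L) = 765.2 Ω, so I = 20.5/765.2 Ω = 26.79 mA.
P = I²·R1 = (26.79 mA)² × 270 Ω = 194 mW.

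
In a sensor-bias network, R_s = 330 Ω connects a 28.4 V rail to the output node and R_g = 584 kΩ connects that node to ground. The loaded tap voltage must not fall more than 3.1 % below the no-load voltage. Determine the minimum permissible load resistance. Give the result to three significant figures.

R_L(min) ≈ 10.3 kΩ

Output resistance R_th = R_s‖R_g = (330 × 584000)/584300 = 329.8 Ω.
The fractional drop is R_th/(R_th + R_L); requiring this ≤ 0.0310 gives R_L ≥ R_th(1/0.0310 − 1) = 329.8 × 31.26 = 10.3 kΩ.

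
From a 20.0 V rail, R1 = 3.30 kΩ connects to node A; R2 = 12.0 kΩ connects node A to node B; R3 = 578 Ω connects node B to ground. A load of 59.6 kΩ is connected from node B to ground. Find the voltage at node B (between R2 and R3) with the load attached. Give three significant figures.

V ≈ 0.721 V

At node B, R3 is in parallel with the load: R3‖R_L = 572.4 Ω.
Below node A the resistance is R2 + (R3‖R_L) = 12570 Ω, so V_A = 20.0 × 12570/15870 = 15.84 V.
Then V_B = V_A × (R3‖R_L)/(R2 + R3‖R_L) = 15.84 × 572.4/12570 = 0.721 V.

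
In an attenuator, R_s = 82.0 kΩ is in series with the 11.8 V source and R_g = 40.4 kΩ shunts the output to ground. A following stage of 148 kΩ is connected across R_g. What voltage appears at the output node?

V_out ≈ 3.29 V

The load sits in parallel with R_g: R_g‖R_L = (40.4 × 148) / (40.4 + 148) = 31.74 kΩ.
V_out = 11.8 × 31.74 / (82.0 + 31.74) = 11.8 × 31.74/113.7 = 3.29 V.
(Unloaded it would have been 3.89 V.)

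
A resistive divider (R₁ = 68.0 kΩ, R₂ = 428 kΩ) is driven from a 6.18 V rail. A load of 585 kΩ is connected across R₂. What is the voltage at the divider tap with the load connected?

The load sits in parallel with R₂: R₂‖R_L = (428 × 585) / (428 + 585) = 247.2 kΩ.
V_out = 6.18 × 247.2 / (68.0 + 247.2) = 6.18 × 247.2/315.2 = 4.85 V.
(Unloaded it would have been 5.33 V.)

V_out ≈ 4.85 V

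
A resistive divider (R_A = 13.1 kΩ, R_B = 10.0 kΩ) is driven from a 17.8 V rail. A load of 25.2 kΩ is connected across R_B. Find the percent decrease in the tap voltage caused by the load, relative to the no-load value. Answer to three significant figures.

Unloaded V = 17.8 × 10.0/23.10 = 7.706 V.
Loaded: R_B‖R_L = 7.159 kΩ, giving V = 17.8 × 7.159/20.26 = 6.290 V.
Drop = (7.706 − 6.290) / 7.706 = 18.4 %.

18.4 %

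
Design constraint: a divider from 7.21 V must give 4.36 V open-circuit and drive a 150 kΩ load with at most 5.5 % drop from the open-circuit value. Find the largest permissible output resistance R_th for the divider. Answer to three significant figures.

Loading drop = R_th/(R_th + R_L) ≤ 0.0550, so R_th ≤ R_L · ε/(1−ε) = 150 kΩ × 0.0550/0.9450 = 8.73 kΩ.

R_th ≤ 8.73 kΩ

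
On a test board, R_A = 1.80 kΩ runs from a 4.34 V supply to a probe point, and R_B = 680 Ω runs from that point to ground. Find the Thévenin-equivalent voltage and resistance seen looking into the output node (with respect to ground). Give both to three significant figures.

V_th is the open-circuit tap voltage: 4.34 × 680/(1800 + 680) = 1.19 V.
With the supply zeroed, R_A and R_B appear in parallel from the tap: R_th = R_A‖R_B = (1800 × 680)/2480 = 494 Ω.

V_th = 1.19 V, R_th = 494 Ω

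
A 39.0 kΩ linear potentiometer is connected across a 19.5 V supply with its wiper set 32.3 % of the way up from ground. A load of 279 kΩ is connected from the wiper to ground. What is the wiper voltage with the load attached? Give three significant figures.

V ≈ 6.11 V

The wiper splits the pot into (1−α)R = 26.40 kΩ above and αR = 12.60 kΩ below.
Lower section ‖ load = 12.05 kΩ.
V_wiper = 19.5 × 12.05/(26.40 + 12.05) = 6.11 V.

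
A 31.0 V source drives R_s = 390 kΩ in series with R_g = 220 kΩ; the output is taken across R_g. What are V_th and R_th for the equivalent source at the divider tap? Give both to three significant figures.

V_th = 11.2 V, R_th = 141 kΩ

V_th is the open-circuit tap voltage: 31.0 × 220/(390 + 220) = 11.2 V.
With the supply zeroed, R_s and R_g appear in parallel from the tap: R_th = R_s‖R_g = (390 × 220)/610.0 = 141 kΩ.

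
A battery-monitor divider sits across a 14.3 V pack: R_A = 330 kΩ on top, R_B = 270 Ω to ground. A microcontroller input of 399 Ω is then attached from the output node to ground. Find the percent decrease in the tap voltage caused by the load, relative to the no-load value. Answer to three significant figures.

Unloaded V = 14.3 × 270/330300 = 0.01169 V.
Loaded: R_B‖R_L = 161.0 Ω, giving V = 14.3 × 161.0/330200 = 0.006975 V.
Drop = (0.01169 − 0.006975) / 0.01169 = 40.3 %.

40.3 %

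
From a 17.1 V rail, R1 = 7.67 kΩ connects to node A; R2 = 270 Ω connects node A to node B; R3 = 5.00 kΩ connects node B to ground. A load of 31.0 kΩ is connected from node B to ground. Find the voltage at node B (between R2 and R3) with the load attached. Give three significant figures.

At node B, R3 is in parallel with the load: R3‖R_L = 4306 Ω.
Below node A the resistance is R2 + (R3‖R_L) = 4576 Ω, so V_A = 17.1 × 4576/12250 = 6.389 V.
Then V_B = V_A × (R3‖R_L)/(R2 + R3‖R_L) = 6.389 × 4306/4576 = 6.01 V.

V ≈ 6.01 V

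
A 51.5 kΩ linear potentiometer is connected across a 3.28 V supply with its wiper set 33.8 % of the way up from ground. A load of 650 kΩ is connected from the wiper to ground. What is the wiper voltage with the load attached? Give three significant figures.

The wiper splits the pot into (1−α)R = 34.09 kΩ above and αR = 17.41 kΩ below.
Lower section ‖ load = 16.95 kΩ.
V_wiper = 3.28 × 16.95/(34.09 + 16.95) = 1.09 V.

V ≈ 1.09 V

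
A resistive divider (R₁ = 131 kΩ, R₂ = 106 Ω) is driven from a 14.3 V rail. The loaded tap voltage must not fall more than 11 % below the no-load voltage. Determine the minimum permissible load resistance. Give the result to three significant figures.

Output resistance R_th = R₁‖R₂ = (131000 × 106)/131100 = 105.9 Ω.
The fractional drop is R_th/(R_th + R_L); requiring this ≤ 0.110 gives R_L ≥ R_th(1/0.110 − 1) = 105.9 × 8.091 = 857 Ω.

R_L(min) ≈ 857 Ω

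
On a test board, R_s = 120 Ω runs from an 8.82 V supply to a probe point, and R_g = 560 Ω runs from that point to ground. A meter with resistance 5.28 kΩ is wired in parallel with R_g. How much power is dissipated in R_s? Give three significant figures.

P ≈ 23.8 mW

Total resistance from the source is R_s + (R_g‖R_L) = 626.3 Ω, so I = 8.82/626.3 Ω = 14.08 mA.
P = I²·R_s = (14.08 mA)² × 120 Ω = 23.8 mW.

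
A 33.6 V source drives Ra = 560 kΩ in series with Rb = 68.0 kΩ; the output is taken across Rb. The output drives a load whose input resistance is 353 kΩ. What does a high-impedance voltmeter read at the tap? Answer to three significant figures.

V_out ≈ 3.10 V

The load sits in parallel with Rb: Rb‖R_L = (68.0 × 353) / (68.0 + 353) = 57.02 kΩ.
V_out = 33.6 × 57.02 / (560 + 57.02) = 33.6 × 57.02/617.0 = 3.10 V.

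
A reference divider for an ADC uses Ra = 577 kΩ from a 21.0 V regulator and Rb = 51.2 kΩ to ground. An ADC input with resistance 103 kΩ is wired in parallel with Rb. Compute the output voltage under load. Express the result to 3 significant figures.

The load sits in parallel with Rb: Rb‖R_L = (51.2 × 103) / (51.2 + 103) = 34.20 kΩ.
V_out = 21.0 × 34.20 / (577 + 34.20) = 21.0 × 34.20/611.2 = 1.18 V.
(Unloaded it would have been 1.71 V.)

V_out ≈ 1.18 V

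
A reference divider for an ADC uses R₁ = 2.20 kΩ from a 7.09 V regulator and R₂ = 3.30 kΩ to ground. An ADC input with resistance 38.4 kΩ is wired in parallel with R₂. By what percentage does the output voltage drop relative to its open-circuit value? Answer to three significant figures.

3.32 %

The divider's output (Thévenin) resistance is R₁‖R₂ = 1.320 kΩ.
Fractional drop under load = R_th/(R_th + R_L) = 1.320 / (1.320 + 38.4) = 0.03323.
So the output falls by 3.32 %.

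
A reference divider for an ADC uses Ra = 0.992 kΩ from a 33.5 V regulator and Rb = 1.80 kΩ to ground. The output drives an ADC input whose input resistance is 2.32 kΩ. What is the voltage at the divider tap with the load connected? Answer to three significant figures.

The load sits in parallel with Rb: Rb‖R_L = (1800 × 2320) / (1800 + 2320) = 1014 Ω.
V_out = 33.5 × 1014 / (992 + 1014) = 33.5 × 1014/2006 = 16.9 V.

V_out ≈ 16.9 V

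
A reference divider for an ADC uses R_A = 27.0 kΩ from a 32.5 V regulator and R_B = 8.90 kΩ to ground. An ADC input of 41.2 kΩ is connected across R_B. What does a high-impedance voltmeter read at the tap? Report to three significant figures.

V_out ≈ 6.93 V

The load sits in parallel with R_B: R_B‖R_L = (8.90 × 41.2) / (8.90 + 41.2) = 7.319 kΩ.
V_out = 32.5 × 7.319 / (27.0 + 7.319) = 32.5 × 7.319/34.32 = 6.93 V.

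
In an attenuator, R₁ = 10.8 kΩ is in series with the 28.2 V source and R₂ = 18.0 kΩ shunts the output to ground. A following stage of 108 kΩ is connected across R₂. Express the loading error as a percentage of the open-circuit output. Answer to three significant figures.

5.88 %

The divider's output (Thévenin) resistance is R₁‖R₂ = 6.750 kΩ.
Fractional drop under load = R_th/(R_th + R_L) = 6.750 / (6.750 + 108) = 0.05882.
So the output falls by 5.88 %.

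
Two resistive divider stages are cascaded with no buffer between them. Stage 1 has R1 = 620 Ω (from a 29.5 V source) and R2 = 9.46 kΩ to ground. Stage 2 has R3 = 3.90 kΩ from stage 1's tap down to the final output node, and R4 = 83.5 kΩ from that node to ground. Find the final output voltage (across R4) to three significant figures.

V_out ≈ 26.3 V

Stage 2 presents R3+R4 = 87400 Ω as a load on stage 1's tap.
Stage 1's lower leg becomes R2‖(R3+R4) = 8536 Ω, so V_mid = 29.5 × 8536/9156 = 27.50 V.
Stage 2 is itself unloaded: V_out = V_mid × R4/(R3+R4) = 27.50 × 83500/87400 = 26.3 V.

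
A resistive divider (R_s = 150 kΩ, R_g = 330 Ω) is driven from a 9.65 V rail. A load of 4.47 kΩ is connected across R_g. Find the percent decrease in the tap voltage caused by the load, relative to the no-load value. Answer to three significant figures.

6.86 %

The divider's output (Thévenin) resistance is R_s‖R_g = 329.3 Ω.
Fractional drop under load = R_th/(R_th + R_L) = 329.3 / (329.3 + 4470) = 0.06861.
So the output falls by 6.86 %.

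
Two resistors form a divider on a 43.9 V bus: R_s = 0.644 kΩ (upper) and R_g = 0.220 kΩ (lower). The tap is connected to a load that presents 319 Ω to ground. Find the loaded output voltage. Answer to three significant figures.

V_out ≈ 7.38 V

The load sits in parallel with R_g: R_g‖R_L = (220 × 319) / (220 + 319) = 130.2 Ω.
V_out = 43.9 × 130.2 / (644 + 130.2) = 43.9 × 130.2/774.2 = 7.38 V.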